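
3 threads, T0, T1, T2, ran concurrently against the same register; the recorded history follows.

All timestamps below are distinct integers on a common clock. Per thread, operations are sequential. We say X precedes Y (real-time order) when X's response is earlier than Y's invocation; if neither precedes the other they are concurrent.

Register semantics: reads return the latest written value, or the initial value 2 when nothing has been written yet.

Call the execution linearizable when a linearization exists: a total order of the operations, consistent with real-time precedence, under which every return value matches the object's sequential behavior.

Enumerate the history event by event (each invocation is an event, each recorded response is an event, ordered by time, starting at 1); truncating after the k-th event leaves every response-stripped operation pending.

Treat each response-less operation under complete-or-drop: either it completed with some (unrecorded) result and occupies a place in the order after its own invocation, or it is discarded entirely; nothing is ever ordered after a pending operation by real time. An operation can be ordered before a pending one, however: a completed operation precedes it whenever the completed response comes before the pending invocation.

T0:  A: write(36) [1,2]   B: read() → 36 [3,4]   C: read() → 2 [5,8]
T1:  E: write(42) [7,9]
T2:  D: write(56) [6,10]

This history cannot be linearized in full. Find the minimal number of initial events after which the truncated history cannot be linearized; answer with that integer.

events 1..7 are linearizable; a witness order is A, B:
1. A write(36), leaving value 36
2. B read() → 36, leaving value 36
with event 8 included (C responding at time 8), all real-time-consistent orders fail
include/drop combinations of the 2 pending operations (D, E) were all tried; none helps
e.g. A, B, C (pending dropped): illegal at step 3, since C read() → 2 cannot apply there

8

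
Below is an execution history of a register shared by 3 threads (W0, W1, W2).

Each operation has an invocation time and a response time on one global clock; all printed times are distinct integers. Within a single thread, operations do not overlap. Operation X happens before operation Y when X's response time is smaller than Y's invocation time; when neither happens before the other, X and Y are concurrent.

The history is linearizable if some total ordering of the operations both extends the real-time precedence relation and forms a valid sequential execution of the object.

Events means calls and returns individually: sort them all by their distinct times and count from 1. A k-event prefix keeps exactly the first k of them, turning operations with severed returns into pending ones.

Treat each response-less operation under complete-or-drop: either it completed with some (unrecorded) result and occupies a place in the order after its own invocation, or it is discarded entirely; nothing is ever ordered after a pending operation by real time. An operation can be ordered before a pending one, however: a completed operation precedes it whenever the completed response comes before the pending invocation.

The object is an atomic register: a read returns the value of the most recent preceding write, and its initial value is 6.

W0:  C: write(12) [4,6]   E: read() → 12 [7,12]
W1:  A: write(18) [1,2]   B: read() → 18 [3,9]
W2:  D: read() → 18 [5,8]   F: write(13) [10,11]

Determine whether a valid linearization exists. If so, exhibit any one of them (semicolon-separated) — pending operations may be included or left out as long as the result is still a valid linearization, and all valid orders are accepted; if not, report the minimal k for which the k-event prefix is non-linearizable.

step 1: A write(18) — value 18
step 2: B read() → 18 — value 18
step 3: D read() → 18 — value 18
step 4: C write(12) — value 12
step 5: E read() → 12 — value 12
step 6: F write(13) — value 13

linearizable — witness: A; B; D; C; E; F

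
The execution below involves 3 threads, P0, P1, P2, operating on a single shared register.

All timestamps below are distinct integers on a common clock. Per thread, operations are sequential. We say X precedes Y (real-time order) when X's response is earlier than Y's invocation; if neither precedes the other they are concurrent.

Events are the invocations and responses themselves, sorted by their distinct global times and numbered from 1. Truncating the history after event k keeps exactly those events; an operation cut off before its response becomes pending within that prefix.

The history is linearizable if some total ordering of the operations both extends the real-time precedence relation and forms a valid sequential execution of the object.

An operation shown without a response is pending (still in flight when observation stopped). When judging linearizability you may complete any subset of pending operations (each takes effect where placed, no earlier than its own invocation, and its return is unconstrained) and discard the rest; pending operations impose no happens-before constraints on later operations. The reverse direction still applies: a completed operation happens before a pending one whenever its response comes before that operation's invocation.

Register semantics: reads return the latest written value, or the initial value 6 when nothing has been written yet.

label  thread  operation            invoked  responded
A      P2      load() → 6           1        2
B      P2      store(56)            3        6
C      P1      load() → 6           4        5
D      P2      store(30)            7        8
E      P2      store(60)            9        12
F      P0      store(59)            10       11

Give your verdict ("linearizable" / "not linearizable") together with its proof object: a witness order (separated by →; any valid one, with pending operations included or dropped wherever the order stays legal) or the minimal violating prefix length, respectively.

step 1: A load() → 6 — value 6
step 2: C load() → 6 — value 6
step 3: B store(56) — value 56
step 4: D store(30) — value 30
step 5: E store(60) — value 60
step 6: F store(59) — value 59

linearizable — witness: A → C → B → D → E → F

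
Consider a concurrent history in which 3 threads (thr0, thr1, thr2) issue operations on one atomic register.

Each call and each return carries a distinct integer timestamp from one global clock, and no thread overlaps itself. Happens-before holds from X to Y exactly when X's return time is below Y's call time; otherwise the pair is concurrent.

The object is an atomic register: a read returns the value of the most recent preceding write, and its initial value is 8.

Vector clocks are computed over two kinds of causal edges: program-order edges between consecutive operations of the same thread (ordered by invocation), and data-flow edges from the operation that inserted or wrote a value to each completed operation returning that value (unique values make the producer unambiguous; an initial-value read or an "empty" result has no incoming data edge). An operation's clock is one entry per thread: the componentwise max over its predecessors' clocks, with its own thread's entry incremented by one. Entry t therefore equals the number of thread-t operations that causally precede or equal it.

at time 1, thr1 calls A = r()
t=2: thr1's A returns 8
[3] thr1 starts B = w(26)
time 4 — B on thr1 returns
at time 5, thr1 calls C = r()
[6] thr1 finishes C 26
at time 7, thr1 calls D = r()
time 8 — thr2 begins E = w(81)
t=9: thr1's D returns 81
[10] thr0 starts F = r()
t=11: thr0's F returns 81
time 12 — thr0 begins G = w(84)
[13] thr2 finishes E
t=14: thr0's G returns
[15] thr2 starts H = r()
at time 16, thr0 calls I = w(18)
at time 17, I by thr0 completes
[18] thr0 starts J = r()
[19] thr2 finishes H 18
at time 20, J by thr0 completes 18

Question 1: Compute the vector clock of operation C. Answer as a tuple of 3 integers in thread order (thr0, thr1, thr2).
Answer: (0, 3, 0)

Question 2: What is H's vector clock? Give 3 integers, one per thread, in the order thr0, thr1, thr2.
Answer: (3, 0, 2)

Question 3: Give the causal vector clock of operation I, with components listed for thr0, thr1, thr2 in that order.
Answer: (3, 0, 1)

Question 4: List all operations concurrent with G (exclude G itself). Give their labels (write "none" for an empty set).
Answer: E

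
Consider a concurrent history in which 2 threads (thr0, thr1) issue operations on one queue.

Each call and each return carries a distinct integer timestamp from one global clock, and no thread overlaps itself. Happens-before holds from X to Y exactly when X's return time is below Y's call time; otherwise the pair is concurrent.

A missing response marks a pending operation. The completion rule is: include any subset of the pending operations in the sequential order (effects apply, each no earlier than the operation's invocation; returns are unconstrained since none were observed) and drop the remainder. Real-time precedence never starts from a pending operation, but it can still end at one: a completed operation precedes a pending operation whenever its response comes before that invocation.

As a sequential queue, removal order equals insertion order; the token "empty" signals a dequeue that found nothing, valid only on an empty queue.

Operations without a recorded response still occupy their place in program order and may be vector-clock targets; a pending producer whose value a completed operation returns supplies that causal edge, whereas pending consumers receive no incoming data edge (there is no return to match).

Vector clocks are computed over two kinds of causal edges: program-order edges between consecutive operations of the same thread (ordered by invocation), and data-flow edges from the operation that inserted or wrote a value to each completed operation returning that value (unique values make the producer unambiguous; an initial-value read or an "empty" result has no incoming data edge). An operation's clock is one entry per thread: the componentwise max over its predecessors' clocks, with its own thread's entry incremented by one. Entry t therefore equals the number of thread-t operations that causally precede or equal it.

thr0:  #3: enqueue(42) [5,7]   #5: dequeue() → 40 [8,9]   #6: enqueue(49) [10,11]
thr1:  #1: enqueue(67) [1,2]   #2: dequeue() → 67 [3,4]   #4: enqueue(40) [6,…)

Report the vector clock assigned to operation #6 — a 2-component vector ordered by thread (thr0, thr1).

(3, 3)

root op #1, invoked 1: fresh clock plus thr1's own tick → (0, 1)
root op #3, invoked 5: fresh clock plus thr0's own tick → (1, 0)
from VC(#1)=(0, 1), #2 (invoked 3) maxes components and bumps thr1 → (0, 2)
from VC(#2)=(0, 2), #4 (invoked 6) maxes components and bumps thr1 → (0, 3)
from VC(#3)=(1, 0), VC(#4)=(0, 3), #5 (invoked 8) maxes components and bumps thr0 → (2, 3)
from VC(#5)=(2, 3), #6 (invoked 10) maxes components and bumps thr0 → (3, 3)
target: VC(#6) = (3, 3)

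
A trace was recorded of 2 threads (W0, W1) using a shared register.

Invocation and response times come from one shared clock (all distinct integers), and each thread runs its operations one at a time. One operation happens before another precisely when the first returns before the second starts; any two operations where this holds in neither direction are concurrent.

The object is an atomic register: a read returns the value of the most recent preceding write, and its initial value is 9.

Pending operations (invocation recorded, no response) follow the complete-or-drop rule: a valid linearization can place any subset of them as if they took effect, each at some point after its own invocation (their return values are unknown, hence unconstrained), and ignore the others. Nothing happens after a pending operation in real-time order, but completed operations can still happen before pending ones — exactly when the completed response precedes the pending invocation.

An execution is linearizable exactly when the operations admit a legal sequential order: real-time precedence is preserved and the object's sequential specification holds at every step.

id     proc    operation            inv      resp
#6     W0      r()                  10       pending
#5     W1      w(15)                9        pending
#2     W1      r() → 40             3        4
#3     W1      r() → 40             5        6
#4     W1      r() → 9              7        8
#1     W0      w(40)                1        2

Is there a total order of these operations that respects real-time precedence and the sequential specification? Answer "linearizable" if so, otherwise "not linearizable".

not linearizable

cut after 7 events: linearizable; cut after 8 events (#4 responds, time 8): not linearizable
exhaustive check: the 4 completed register ops admit one real-time order; illegal
sample order #1, #2, #3, #4 stalls at step 4 — #4 r() → 9 has no legal effect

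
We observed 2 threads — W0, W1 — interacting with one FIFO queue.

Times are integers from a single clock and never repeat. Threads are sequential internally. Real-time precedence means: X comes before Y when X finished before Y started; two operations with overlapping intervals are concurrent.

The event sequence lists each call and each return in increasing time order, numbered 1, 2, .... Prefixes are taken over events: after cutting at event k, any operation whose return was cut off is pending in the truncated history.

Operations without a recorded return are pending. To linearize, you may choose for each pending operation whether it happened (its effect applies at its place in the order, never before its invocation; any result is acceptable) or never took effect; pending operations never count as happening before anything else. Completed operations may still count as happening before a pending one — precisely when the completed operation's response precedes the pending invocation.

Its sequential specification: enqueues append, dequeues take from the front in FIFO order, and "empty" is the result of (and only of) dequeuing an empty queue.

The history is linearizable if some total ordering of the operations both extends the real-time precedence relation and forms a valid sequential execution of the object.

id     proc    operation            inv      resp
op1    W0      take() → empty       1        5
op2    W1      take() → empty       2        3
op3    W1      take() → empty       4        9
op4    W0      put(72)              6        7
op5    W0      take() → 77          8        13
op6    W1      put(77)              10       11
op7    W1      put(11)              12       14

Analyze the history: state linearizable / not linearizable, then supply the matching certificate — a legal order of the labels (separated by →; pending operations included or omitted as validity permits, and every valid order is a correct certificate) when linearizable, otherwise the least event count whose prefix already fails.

not linearizable — minimal violating prefix: 13 events

through event 12 a valid linearization exists; event 13 (op5 responding at time 13) ends that
all 12 real-time-respecting orders fail — 6 completed FIFO queue operations, no legal replay
no escape via the 1 pending operation (op7): every completion choice fails
one such order, op1, op2, op3, op4, op5, op6 (pending dropped), breaks at step 5 where op5 take() → 77 is illegal
one such order, op1, op2, op3, op4, op6, op5 (pending dropped), breaks at step 6 where op5 take() → 77 is illegal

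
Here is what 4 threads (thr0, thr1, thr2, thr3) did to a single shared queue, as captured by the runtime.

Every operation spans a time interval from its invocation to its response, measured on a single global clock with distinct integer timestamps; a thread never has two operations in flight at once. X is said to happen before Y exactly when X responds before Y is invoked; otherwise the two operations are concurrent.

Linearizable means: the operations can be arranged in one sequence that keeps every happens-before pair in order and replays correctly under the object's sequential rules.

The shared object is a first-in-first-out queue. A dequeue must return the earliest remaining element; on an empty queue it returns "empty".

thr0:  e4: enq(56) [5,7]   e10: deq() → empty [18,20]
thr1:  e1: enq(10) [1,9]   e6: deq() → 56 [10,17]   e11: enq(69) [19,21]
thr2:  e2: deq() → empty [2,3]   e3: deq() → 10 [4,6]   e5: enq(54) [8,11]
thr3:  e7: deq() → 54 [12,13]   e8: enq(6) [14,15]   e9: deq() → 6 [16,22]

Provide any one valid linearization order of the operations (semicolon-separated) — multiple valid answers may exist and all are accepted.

after step 1 (e2 deq() → empty): queue <>
after step 2 (e1 enq(10)): queue <10>
after step 3 (e3 deq() → 10): queue <>
after step 4 (e4 enq(56)): queue <56>
after step 5 (e5 enq(54)): queue <56,54>
after step 6 (e6 deq() → 56): queue <54>
after step 7 (e7 deq() → 54): queue <>
after step 8 (e8 enq(6)): queue <6>
after step 9 (e9 deq() → 6): queue <>
after step 10 (e10 deq() → empty): queue <>
after step 11 (e11 enq(69)): queue <69>

e2; e1; e3; e4; e5; e6; e7; e8; e9; e10; e11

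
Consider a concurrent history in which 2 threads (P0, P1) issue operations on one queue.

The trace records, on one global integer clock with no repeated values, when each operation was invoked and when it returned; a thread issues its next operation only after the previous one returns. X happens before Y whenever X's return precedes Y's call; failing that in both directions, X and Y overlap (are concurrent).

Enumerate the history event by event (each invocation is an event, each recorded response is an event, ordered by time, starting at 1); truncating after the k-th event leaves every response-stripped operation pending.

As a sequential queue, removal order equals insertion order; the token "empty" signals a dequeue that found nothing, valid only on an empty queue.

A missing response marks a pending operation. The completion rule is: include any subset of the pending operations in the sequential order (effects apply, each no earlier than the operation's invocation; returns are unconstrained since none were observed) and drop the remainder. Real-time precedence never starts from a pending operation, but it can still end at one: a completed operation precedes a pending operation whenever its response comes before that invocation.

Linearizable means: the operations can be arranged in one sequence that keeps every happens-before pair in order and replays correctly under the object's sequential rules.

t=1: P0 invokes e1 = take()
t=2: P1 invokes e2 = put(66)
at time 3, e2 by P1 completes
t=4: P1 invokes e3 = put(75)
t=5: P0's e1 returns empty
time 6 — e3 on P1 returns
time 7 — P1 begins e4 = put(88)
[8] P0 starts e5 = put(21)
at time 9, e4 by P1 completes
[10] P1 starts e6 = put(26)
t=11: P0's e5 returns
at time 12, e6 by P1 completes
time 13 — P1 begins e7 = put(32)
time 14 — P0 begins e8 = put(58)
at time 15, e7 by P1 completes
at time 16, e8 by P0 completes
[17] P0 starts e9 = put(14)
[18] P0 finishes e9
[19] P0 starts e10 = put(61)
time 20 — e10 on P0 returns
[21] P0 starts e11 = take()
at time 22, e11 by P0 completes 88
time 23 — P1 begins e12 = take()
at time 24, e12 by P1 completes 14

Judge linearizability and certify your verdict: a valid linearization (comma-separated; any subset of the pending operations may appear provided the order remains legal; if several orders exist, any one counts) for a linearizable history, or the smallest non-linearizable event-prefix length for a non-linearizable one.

through event 21 a valid linearization exists; event 22 (e11 responding at time 22) ends that
every one of the 18 real-time-consistent orders over 11 completed queue ops fails the sequential spec
one such order, e1, e2, e3, e4, e5, e6, e7, e8, e9, e10, e11, breaks at step 11 where e11 take() → 88 is illegal
one such order, e1, e2, e3, e4, e5, e6, e8, e7, e9, e10, e11, breaks at step 11 where e11 take() → 88 is illegal

not linearizable — minimal violating prefix: 22 events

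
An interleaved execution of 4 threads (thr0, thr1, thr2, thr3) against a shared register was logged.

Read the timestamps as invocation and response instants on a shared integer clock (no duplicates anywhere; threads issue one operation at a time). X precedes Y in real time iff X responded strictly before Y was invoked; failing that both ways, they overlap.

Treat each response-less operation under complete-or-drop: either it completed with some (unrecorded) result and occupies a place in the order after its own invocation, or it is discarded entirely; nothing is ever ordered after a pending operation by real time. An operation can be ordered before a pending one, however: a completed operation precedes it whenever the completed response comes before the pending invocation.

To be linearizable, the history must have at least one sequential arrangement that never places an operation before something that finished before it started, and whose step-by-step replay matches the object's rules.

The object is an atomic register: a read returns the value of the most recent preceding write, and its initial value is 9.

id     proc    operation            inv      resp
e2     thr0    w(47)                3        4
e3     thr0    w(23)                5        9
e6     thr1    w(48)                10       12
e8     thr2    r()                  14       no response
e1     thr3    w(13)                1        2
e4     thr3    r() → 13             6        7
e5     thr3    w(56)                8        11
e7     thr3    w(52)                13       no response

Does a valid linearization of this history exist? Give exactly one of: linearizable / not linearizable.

not linearizable

prefix check: 1..6 passes, 1..7 fails once e4's time-7 response joins
the completed operations (3 total) allow one real-time order; the register replay rejects it
including or dropping the 1 pending operation (e3) in any combination fails
e.g. e1, e2, e4 (pending dropped): illegal at step 3, since e4 r() → 13 cannot apply there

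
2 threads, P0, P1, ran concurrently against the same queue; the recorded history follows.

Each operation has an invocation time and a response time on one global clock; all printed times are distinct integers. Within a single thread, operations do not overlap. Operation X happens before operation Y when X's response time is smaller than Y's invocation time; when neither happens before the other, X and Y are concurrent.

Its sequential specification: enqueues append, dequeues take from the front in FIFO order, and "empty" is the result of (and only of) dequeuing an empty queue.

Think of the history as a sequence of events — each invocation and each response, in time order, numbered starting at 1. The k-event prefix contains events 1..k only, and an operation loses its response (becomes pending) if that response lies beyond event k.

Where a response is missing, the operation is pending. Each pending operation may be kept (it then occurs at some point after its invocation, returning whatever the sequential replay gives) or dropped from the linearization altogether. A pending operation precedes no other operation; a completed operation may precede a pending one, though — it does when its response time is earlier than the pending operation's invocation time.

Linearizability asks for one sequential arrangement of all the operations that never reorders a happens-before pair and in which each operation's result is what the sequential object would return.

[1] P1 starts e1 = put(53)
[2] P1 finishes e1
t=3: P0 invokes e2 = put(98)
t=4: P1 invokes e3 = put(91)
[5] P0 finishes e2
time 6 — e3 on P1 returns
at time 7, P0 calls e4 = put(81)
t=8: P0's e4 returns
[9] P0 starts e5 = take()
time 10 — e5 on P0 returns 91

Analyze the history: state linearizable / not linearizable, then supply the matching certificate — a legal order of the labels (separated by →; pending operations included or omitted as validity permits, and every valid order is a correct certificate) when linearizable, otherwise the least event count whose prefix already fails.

not linearizable — minimal violating prefix: 10 events

the violation lands at event 10, e5's response at time 10: events 1..9 linearize, events 1..10 do not
every one of the 2 real-time-consistent orders over 5 completed queue ops fails the sequential spec
sample order e1, e2, e3, e4, e5 stalls at step 5 — e5 take() → 91 has no legal effect
sample order e1, e3, e2, e4, e5 stalls at step 5 — e5 take() → 91 has no legal effect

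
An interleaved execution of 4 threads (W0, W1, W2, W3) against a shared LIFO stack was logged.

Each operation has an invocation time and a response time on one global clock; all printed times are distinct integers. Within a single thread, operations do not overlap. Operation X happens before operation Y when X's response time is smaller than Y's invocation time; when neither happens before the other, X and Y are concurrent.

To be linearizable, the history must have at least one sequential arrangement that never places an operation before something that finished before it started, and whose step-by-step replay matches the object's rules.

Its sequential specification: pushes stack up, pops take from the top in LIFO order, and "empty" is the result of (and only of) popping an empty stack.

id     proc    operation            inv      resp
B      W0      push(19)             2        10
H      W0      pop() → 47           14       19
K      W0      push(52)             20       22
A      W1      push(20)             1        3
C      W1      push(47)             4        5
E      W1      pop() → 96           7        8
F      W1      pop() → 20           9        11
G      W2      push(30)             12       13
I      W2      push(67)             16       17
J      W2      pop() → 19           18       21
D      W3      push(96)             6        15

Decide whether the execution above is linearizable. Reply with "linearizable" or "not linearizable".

not linearizable

prefix check: 1..10 passes, 1..11 fails once F's time-11 response joins
real-time-consistent orders of the 5 completed operations: 5 — all fail the LIFO stack replay
every completion of the 1 pending operation (D) was checked; none linearizes
one such order, A, B, C, E, F (pending dropped), breaks at step 4 where E pop() → 96 is illegal
one such order, A, C, B, E, F (pending dropped), breaks at step 4 where E pop() → 96 is illegal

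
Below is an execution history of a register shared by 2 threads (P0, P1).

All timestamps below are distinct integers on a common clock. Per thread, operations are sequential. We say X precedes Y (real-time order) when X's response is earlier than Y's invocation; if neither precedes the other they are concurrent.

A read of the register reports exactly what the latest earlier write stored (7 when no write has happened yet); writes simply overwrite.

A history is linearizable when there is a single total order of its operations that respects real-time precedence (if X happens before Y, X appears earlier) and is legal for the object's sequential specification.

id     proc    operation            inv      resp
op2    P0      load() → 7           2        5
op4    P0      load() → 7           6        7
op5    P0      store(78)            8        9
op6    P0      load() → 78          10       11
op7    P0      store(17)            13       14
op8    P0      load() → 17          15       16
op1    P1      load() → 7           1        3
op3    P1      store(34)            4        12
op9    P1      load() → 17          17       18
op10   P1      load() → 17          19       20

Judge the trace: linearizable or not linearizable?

linearizable

a witness: op1, op2, op4, op3, op5, op6, op7, op8, op9, op10
1. op1 load() → 7, leaving value 7
2. op2 load() → 7, leaving value 7
3. op4 load() → 7, leaving value 7
4. op3 store(34), leaving value 34
5. op5 store(78), leaving value 78
6. op6 load() → 78, leaving value 78
7. op7 store(17), leaving value 17
8. op8 load() → 17, leaving value 17
9. op9 load() → 17, leaving value 17
10. op10 load() → 17, leaving value 17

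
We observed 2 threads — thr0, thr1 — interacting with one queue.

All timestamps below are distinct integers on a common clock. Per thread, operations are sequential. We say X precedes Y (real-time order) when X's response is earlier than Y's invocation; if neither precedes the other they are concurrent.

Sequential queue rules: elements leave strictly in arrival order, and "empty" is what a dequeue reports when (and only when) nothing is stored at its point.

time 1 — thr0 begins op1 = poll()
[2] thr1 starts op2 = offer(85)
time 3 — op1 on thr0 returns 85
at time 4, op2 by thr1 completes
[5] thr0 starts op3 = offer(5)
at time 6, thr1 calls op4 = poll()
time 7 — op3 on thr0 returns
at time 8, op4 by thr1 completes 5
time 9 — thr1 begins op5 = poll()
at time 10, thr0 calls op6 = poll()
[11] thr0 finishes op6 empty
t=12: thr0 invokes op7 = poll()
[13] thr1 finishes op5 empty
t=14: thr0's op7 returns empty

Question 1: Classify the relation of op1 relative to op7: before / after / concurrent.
op1 spans [1,3], op7 spans [12,14]
resp(op1)=3 < inv(op7)=12

before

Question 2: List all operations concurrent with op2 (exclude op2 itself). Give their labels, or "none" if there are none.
concurrent with op2 ([2,4]): every op whose interval crosses 2..4
op1 [1,3]: concurrent
op3 [5,7]: after
op4 [6,8]: after
op5 [9,13]: after
op6 [10,11]: after
op7 [12,14]: after

op1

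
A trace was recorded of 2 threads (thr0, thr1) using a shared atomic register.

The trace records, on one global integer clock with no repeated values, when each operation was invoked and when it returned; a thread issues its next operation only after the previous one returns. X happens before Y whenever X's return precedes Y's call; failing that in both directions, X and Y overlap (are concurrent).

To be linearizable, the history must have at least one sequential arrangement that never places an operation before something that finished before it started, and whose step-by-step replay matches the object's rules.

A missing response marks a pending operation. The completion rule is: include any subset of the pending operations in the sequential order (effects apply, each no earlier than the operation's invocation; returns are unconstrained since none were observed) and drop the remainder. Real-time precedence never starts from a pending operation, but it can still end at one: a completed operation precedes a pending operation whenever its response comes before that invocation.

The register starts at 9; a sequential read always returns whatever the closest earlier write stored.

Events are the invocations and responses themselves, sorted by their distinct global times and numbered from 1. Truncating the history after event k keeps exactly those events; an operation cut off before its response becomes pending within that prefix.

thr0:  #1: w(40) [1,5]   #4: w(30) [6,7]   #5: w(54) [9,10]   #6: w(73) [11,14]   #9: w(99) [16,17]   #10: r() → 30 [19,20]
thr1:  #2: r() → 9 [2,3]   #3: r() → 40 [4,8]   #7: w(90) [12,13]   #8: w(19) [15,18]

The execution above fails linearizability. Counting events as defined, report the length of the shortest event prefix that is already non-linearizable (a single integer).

events 1..19 are linearizable; a witness order is #2, #1, #3, #4, #5, #6, #7, #8, #9:
1. #2 r() → 9, leaving value 9
2. #1 w(40), leaving value 40
3. #3 r() → 40, leaving value 40
4. #4 w(30), leaving value 30
5. #5 w(54), leaving value 54
6. #6 w(73), leaving value 73
7. #7 w(90), leaving value 90
8. #8 w(19), leaving value 19
9. #9 w(99), leaving value 99
include event 20 — #10 responding at 20 — and every candidate order breaks
sample order #1, #2, #3, #4, #5, #6, #7, #8, #9, #10 stalls at step 2 — #2 r() → 9 has no legal effect
sample order #1, #2, #3, #4, #5, #6, #7, #9, #8, #10 stalls at step 2 — #2 r() → 9 has no legal effect

20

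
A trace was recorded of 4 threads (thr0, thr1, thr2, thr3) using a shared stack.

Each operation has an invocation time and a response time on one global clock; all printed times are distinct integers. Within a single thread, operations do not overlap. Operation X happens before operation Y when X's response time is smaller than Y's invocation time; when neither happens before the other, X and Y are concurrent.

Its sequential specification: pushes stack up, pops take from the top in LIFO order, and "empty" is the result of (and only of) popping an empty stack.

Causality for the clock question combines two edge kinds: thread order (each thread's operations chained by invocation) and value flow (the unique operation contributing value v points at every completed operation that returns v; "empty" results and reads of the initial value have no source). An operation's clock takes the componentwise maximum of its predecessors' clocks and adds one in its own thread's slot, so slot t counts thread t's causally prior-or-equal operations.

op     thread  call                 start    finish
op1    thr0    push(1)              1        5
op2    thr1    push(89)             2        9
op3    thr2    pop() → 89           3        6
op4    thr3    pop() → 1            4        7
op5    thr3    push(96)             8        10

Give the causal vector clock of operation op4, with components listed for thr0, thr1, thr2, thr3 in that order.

(1, 0, 0, 1)

no predecessors for op2 (invoked 2): thr1 increments from zero → (0, 1, 0, 0)
no predecessors for op1 (invoked 1): thr0 increments from zero → (1, 0, 0, 0)
op3, invoked 3, takes VC(op2)=(0, 1, 0, 0) under max, adds 1 for thr2 → (0, 1, 1, 0)
op4, invoked 4, takes VC(op1)=(1, 0, 0, 0) under max, adds 1 for thr3 → (1, 0, 0, 1)
op5, invoked 8, takes VC(op4)=(1, 0, 0, 1) under max, adds 1 for thr3 → (1, 0, 0, 2)
target: VC(op4) = (1, 0, 0, 1)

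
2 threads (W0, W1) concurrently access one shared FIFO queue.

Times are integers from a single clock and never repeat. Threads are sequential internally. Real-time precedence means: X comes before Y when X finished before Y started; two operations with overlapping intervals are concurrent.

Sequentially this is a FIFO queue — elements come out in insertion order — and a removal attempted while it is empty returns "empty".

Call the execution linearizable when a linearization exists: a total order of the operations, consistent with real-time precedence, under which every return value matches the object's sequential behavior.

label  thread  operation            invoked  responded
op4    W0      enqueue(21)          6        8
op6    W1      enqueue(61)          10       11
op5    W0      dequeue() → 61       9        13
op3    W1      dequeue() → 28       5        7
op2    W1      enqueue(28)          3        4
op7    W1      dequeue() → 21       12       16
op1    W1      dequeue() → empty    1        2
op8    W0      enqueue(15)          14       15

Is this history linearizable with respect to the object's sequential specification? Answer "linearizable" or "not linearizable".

one valid linearization: op1, op2, op3, op4, op6, op7, op5, op8
after step 1 (op1 dequeue() → empty): queue <>
after step 2 (op2 enqueue(28)): queue <28>
after step 3 (op3 dequeue() → 28): queue <>
after step 4 (op4 enqueue(21)): queue <21>
after step 5 (op6 enqueue(61)): queue <21,61>
after step 6 (op7 dequeue() → 21): queue <61>
after step 7 (op5 dequeue() → 61): queue <>
after step 8 (op8 enqueue(15)): queue <15>

linearizable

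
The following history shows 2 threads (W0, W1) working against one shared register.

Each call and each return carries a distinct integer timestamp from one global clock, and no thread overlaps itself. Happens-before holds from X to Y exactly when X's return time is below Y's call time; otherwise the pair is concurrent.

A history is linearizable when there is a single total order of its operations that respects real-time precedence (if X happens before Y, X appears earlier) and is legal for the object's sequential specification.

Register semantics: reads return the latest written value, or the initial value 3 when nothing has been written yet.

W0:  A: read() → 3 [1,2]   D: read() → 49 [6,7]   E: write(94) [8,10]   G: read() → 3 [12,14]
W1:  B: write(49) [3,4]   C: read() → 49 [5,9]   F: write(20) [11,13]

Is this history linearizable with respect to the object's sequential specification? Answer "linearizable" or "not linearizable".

the violation lands at event 14, G's response at time 14: events 1..13 linearize, events 1..14 do not
every one of the 6 real-time-consistent orders over 7 completed register ops fails the sequential spec
sample order A, B, C, D, E, F, G stalls at step 7 — G read() → 3 has no legal effect
sample order A, B, C, D, E, G, F stalls at step 6 — G read() → 3 has no legal effect

not linearizable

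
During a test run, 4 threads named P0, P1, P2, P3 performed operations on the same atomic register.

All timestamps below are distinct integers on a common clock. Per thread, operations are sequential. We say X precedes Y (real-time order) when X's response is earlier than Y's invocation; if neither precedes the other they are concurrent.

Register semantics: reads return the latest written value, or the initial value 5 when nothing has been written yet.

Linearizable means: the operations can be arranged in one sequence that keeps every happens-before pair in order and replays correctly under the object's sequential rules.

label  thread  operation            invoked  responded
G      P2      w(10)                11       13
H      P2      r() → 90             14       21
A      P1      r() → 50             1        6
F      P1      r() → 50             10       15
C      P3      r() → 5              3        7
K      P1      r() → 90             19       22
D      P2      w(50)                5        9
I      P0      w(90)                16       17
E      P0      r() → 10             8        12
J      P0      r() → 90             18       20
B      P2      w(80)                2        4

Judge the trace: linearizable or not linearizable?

linearizable

one valid linearization: C, B, D, A, F, G, E, I, H, J, K
1. C r() → 5, leaving value 5
2. B w(80), leaving value 80
3. D w(50), leaving value 50
4. A r() → 50, leaving value 50
5. F r() → 50, leaving value 50
6. G w(10), leaving value 10
7. E r() → 10, leaving value 10
8. I w(90), leaving value 90
9. H r() → 90, leaving value 90
10. J r() → 90, leaving value 90
11. K r() → 90, leaving value 90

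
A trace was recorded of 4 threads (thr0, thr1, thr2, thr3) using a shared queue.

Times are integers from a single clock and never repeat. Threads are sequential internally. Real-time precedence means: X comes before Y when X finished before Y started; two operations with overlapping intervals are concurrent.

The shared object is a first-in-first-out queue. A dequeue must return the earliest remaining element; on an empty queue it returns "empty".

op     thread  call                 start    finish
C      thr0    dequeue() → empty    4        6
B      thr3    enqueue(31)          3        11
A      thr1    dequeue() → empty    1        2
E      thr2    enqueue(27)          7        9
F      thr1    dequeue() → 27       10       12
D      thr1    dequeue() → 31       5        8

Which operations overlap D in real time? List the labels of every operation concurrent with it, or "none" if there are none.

D spans [5,8]; an op avoiding the whole window 5..8 is ordered, any other is concurrent
A [1,2]: before
B [3,11]: concurrent
C [4,6]: concurrent
E [7,9]: concurrent
F [10,12]: after

B, C, E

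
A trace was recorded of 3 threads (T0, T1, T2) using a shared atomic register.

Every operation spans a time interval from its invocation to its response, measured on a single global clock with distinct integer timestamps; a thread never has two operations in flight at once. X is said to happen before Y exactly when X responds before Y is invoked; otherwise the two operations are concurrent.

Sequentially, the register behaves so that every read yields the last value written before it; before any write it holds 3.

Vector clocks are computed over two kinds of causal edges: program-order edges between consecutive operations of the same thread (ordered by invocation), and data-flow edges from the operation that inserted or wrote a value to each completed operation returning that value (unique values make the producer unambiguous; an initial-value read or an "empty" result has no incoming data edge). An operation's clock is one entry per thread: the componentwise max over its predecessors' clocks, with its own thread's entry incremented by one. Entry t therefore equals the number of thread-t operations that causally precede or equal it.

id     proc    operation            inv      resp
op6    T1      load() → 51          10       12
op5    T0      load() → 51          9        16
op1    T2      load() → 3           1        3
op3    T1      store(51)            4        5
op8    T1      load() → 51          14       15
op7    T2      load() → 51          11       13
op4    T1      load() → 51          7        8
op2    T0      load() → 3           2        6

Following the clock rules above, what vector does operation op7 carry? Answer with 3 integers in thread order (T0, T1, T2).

root op op1, invoked 1: fresh clock plus T2's own tick → (0, 0, 1)
root op op3, invoked 4: fresh clock plus T1's own tick → (0, 1, 0)
root op op2, invoked 2: fresh clock plus T0's own tick → (1, 0, 0)
op4, invoked 7, takes VC(op3)=(0, 1, 0) under max, adds 1 for T1 → (0, 2, 0)
op7, invoked 11, takes VC(op1)=(0, 0, 1), VC(op3)=(0, 1, 0) under max, adds 1 for T2 → (0, 1, 2)
op6, invoked 10, takes VC(op3)=(0, 1, 0), VC(op4)=(0, 2, 0) under max, adds 1 for T1 → (0, 3, 0)
op5, invoked 9, takes VC(op2)=(1, 0, 0), VC(op3)=(0, 1, 0) under max, adds 1 for T0 → (2, 1, 0)
op8, invoked 14, takes VC(op3)=(0, 1, 0), VC(op6)=(0, 3, 0) under max, adds 1 for T1 → (0, 4, 0)
target: VC(op7) = (0, 1, 2)

(0, 1, 2)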